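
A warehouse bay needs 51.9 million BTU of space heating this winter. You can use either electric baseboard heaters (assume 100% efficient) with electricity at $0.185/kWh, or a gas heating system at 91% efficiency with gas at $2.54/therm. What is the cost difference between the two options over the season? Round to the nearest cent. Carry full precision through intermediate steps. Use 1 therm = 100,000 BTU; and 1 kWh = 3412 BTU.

Heat load = 51.9 × 10⁶ BTU = 51,900,000 BTU
Gas: input = 51,900,000 / 0.91 = 57,032,967 BTU = 570.3 therm → 570.3 × $2.54 = $1,448.64
Electric: 51,900,000 BTU / 3412 = 15,210 kWh → × $0.185 = $2,814.04
Difference = |$1,448.64 − $2,814.04| = $1,365.40

$1365.40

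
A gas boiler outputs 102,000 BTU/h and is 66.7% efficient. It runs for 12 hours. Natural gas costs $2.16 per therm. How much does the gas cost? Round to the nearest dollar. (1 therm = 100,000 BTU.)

Heat delivered = 102,000 BTU/h × 12 h = 1,224,000 BTU
Gas input = 1,224,000 / 0.667 = 1,835,082 BTU
= 1,835,082 / 100,000 = 18.35 therm
Cost = 18.35 × $2.16/therm = $39.64 ≈ $40

$40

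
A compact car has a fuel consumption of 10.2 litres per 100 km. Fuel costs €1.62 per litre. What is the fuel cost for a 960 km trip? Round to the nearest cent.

Fuel = 10.2 L/100 km × 960 km / 100 = 97.92 L
Cost = 97.92 L × €1.62/L = €158.63

€158.63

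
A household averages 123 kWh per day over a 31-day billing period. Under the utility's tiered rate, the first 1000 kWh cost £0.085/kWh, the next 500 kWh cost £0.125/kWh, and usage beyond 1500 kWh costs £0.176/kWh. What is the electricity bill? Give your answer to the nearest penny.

£554.59

Usage = 123 kWh/day × 31 days = 3813 kWh
First 1000 kWh × £0.085 = £85.00
Next 500 kWh × £0.125 = £62.50
Remaining 2313 kWh × £0.176 = £407.09
Total = £554.59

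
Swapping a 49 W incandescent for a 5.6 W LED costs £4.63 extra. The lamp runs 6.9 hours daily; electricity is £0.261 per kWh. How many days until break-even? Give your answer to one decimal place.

59.2 days

Power saved = 49 − 5.6 = 43.4 W
Daily energy saved = 43.4 W × 6.9 h = 299.5 Wh = 0.29946 kWh
Daily savings = 0.29946 × £0.261 = £0.0782
Payback = £4.63 / £0.0782 per day = 59.24 days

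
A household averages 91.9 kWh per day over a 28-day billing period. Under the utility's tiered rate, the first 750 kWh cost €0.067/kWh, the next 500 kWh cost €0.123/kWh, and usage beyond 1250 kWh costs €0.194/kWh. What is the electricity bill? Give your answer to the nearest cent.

€368.45

Usage = 91.9 kWh/day × 28 days = 2573.2 kWh
First 750 kWh × €0.067 = €50.25
Next 500 kWh × €0.123 = €61.50
Remaining 1323.2 kWh × €0.194 = €256.70
Total = €368.45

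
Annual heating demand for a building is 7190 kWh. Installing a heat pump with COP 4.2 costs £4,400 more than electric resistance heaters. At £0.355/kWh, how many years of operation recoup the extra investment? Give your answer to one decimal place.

2.3 years

Resistance: 7190 kWh × £0.355 = £2,552.45/yr
Heat pump: 7190 / 4.2 = 1712 kWh in → × £0.355 = £607.73/yr
Annual savings = £1,944.72
Payback = £4,400 / £1,944.72 = 2.26 years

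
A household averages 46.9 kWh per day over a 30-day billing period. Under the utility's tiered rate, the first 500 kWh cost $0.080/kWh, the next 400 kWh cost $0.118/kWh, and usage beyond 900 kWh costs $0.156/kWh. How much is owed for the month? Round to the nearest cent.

$166.29

Usage = 46.9 kWh/day × 30 days = 1407 kWh
First 500 kWh × $0.080 = $40.00
Next 400 kWh × $0.118 = $47.20
Remaining 507 kWh × $0.156 = $79.09
Total = $166.29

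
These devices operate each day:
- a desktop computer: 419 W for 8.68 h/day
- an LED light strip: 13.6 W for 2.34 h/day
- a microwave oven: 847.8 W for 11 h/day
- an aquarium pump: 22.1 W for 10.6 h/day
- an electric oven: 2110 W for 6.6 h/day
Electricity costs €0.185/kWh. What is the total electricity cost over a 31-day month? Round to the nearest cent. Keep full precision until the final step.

€155.73

desktop computer: 419 W × 8.68 h × 31 d = 112,745 Wh = 112.7 kWh
LED light strip: 13.6 W × 2.34 h × 31 d = 987 Wh = 0.9865 kWh
microwave oven: 847.8 W × 11 h × 31 d = 289,100 Wh = 289.1 kWh
aquarium pump: 22.1 W × 10.6 h × 31 d = 7,262 Wh = 7.262 kWh
electric oven: 2110 W × 6.6 h × 31 d = 431,706 Wh = 431.7 kWh
Total energy = 112.7 + 0.9865 + 289.1 + 7.262 + 431.7 = 841.8 kWh
Cost = 841.8 kWh × €0.185 = €155.73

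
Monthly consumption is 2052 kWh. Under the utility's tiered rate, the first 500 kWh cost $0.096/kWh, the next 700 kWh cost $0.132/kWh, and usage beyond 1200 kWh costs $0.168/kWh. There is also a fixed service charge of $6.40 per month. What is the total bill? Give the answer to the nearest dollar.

$290

First 500 kWh × $0.096 = $48.00
Next 700 kWh × $0.132 = $92.40
Remaining 852 kWh × $0.168 = $143.14
Energy charge = $283.54; + service $6.40 = $289.94 ≈ $290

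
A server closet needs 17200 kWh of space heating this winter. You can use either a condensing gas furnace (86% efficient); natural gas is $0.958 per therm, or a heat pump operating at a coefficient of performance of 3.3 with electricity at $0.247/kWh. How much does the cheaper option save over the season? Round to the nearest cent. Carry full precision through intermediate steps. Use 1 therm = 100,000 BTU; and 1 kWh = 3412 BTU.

Heat load = 17200 kWh × 3412 = 58,686,400 BTU
Gas: input = 58,686,400 / 0.86 = 68,240,000 BTU = 682.4 therm → 682.4 × $0.958 = $653.74
Heat pump: 58,686,400 BTU / 3412 = 17,200 kWh heat; / 3.3 = 5,212 kWh in → × $0.247 = $1,287.39
Difference = |$653.74 − $1,287.39| = $633.65

$633.65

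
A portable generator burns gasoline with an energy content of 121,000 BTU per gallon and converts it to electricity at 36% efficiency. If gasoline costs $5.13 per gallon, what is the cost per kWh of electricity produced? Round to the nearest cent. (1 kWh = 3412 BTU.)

Electrical output per gallon = 121,000 BTU × 0.36 / 3412 BTU/kWh = 12.77 kWh
Cost per kWh = $5.13 / 12.77 kWh = $0.402

$0.40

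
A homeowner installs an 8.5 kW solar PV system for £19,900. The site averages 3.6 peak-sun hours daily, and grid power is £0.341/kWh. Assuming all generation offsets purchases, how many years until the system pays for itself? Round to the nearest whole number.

5 years

Daily generation = 8.5 kW × 3.6 h = 30.6 kWh
Annual generation = 30.6 × 365 = 11169 kWh
Annual savings = 11169 × £0.341 = £3,808.63
Payback = £19,900 / £3,808.63 = 5.22 years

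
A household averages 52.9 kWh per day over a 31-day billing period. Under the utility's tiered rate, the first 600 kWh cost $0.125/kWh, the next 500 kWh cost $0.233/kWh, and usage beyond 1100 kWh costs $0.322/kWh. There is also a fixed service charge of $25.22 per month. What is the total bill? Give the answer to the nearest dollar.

$391

Usage = 52.9 kWh/day × 31 days = 1639.9 kWh
First 600 kWh × $0.125 = $75.00
Next 500 kWh × $0.233 = $116.50
Remaining 539.9 kWh × $0.322 = $173.85
Energy charge = $365.35; + service $25.22 = $390.57 ≈ $391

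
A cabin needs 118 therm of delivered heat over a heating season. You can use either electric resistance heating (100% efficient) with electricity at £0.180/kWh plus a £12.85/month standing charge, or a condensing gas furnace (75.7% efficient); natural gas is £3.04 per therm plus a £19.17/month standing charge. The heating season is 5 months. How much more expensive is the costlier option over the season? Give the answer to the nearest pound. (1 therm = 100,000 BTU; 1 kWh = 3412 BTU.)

£117

Heat load = 118 therm × 100,000 = 11,800,000 BTU
Gas: input = 11,800,000 / 0.757 = 15,587,847 BTU = 155.9 therm → 155.9 × £3.04 = £473.87; + 5 × £19.17 standing = £569.72
Electric: 11,800,000 BTU / 3412 = 3,458 kWh → × £0.180 = £622.51; + 5 × £12.85 standing = £686.76
Difference = |£569.72 − £686.76| = £117.04 ≈ £117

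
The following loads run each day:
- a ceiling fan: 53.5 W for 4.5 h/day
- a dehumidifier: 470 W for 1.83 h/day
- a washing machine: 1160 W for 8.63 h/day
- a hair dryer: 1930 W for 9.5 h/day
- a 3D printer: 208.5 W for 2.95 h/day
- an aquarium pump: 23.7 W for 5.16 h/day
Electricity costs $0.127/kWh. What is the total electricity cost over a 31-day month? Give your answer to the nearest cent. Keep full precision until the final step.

$118.83

ceiling fan: 53.5 W × 4.5 h × 31 d = 7,463 Wh = 7.463 kWh
dehumidifier: 470 W × 1.83 h × 31 d = 26,663 Wh = 26.66 kWh
washing machine: 1160 W × 8.63 h × 31 d = 310,335 Wh = 310.3 kWh
hair dryer: 1930 W × 9.5 h × 31 d = 568,385 Wh = 568.4 kWh
3D printer: 208.5 W × 2.95 h × 31 d = 19,067 Wh = 19.07 kWh
aquarium pump: 23.7 W × 5.16 h × 31 d = 3,791 Wh = 3.791 kWh
Total energy = 7.463 + 26.66 + 310.3 + 568.4 + 19.07 + 3.791 = 935.7 kWh
Cost = 935.7 kWh × $0.127 = $118.83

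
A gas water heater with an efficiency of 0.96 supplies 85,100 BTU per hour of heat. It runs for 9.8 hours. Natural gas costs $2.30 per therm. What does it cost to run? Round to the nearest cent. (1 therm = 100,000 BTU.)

Heat delivered = 85,100 BTU/h × 9.8 h = 833,980 BTU
Gas input = 833,980 / 0.96 = 868,729 BTU
= 868,729 / 100,000 = 8.687 therm
Cost = 8.687 × $2.30/therm = $19.98

$19.98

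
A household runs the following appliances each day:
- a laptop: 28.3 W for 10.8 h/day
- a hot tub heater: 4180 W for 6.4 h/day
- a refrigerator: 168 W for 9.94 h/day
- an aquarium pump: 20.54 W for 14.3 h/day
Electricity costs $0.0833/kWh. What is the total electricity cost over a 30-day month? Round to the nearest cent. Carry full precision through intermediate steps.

$72.52

laptop: 28.3 W × 10.8 h × 30 d = 9,169 Wh = 9.169 kWh
hot tub heater: 4180 W × 6.4 h × 30 d = 802,560 Wh = 802.6 kWh
refrigerator: 168 W × 9.94 h × 30 d = 50,098 Wh = 50.1 kWh
aquarium pump: 20.54 W × 14.3 h × 30 d = 8,812 Wh = 8.812 kWh
Total energy = 9.169 + 802.6 + 50.1 + 8.812 = 870.6 kWh
Cost = 870.6 kWh × $0.0833 = $72.52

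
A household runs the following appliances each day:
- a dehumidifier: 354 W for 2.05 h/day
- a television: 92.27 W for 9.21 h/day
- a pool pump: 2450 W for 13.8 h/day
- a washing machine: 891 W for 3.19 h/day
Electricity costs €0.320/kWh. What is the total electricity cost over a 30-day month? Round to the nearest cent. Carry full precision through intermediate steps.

dehumidifier: 354 W × 2.05 h × 30 d = 21,771 Wh = 21.77 kWh
television: 92.27 W × 9.21 h × 30 d = 25,494 Wh = 25.49 kWh
pool pump: 2450 W × 13.8 h × 30 d = 1,014,300 Wh = 1,014 kWh
washing machine: 891 W × 3.19 h × 30 d = 85,269 Wh = 85.27 kWh
Total energy = 21.77 + 25.49 + 1,014 + 85.27 = 1,147 kWh
Cost = 1,147 kWh × €0.320 = €366.99

€366.99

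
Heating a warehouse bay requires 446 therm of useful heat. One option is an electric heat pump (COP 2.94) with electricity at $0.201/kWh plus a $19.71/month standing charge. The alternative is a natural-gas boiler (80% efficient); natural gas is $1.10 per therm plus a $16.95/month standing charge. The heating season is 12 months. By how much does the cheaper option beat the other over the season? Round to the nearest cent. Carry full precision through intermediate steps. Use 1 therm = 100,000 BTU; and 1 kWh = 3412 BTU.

Heat load = 446 therm × 100,000 = 44,600,000 BTU
Gas: input = 44,600,000 / 0.80 = 55,750,000 BTU = 557.5 therm → 557.5 × $1.10 = $613.25; + 12 × $16.95 standing = $816.65
Heat pump: 44,600,000 BTU / 3412 = 13,070 kWh heat; / 2.94 = 4,446 kWh in → × $0.201 = $893.66; + 12 × $19.71 standing = $1,130.18
Difference = |$816.65 − $1,130.18| = $313.53

$313.53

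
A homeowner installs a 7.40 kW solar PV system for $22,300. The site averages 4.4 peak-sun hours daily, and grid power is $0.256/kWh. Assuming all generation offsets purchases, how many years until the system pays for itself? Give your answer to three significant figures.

7.33 years

Daily generation = 7.40 kW × 4.4 h = 32.56 kWh
Annual generation = 32.56 × 365 = 11884 kWh
Annual savings = 11884 × $0.256 = $3,042.41
Payback = $22,300 / $3,042.41 = 7.33 years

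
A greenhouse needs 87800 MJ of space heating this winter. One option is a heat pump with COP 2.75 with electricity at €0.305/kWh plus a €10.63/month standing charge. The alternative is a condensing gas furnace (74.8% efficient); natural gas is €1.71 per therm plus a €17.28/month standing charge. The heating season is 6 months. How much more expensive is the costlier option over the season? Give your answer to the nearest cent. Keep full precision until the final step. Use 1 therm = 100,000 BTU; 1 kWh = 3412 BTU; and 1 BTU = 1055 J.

Heat load = 87800 MJ = 87,800,000,000 J / 1055 = 83,222,749 BTU
Gas: input = 83,222,749 / 0.748 = 111,260,359 BTU = 1,113 therm → 1,113 × €1.71 = €1,902.55; + 6 × €17.28 standing = €2,006.23
Heat pump: 83,222,749 BTU / 3412 = 24,390 kWh heat; / 2.75 = 8,870 kWh in → × €0.305 = €2,705.20; + 6 × €10.63 standing = €2,768.98
Difference = |€2,006.23 − €2,768.98| = €762.75

€762.75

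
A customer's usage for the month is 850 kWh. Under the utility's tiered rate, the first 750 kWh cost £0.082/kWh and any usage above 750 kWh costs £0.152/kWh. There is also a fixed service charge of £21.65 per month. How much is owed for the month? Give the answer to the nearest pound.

£98

First 750 kWh × £0.082 = £61.50
Remaining 100 kWh × £0.152 = £15.20
Energy charge = £76.70; + service £21.65 = £98.35 ≈ £98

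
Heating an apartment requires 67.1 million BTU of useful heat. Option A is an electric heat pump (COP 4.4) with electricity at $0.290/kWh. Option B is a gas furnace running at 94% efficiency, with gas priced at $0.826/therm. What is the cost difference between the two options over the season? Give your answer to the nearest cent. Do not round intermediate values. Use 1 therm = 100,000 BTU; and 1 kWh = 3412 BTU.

$706.54

Heat load = 67.1 × 10⁶ BTU = 67,100,000 BTU
Gas: input = 67,100,000 / 0.94 = 71,382,979 BTU = 713.8 therm → 713.8 × $0.826 = $589.62
Heat pump: 67,100,000 BTU / 3412 = 19,670 kWh heat; / 4.4 = 4,470 kWh in → × $0.290 = $1,296.16
Difference = |$589.62 − $1,296.16| = $706.54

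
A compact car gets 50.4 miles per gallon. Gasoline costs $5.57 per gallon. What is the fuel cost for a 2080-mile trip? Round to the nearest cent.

$229.87

Fuel = 2080 mi / 50.4 mpg = 41.27 gal
Cost = 41.27 gal × $5.57/gal = $229.87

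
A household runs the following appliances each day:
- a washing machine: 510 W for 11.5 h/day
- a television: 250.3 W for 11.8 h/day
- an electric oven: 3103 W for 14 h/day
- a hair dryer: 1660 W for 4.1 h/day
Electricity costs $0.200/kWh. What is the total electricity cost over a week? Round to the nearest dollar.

$83

washing machine: 510 W × 11.5 h × 7 d = 41,055 Wh = 41.05 kWh
television: 250.3 W × 11.8 h × 7 d = 20,675 Wh = 20.67 kWh
electric oven: 3103 W × 14 h × 7 d = 304,094 Wh = 304.1 kWh
hair dryer: 1660 W × 4.1 h × 7 d = 47,642 Wh = 47.64 kWh
Total energy = 41.05 + 20.67 + 304.1 + 47.64 = 413.5 kWh
Cost = 413.5 kWh × $0.200 = $82.69 ≈ $83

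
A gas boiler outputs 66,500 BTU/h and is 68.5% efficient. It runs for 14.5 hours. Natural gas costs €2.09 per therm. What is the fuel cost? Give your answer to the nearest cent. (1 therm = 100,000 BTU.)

€29.42

Heat delivered = 66,500 BTU/h × 14.5 h = 964,250 BTU
Gas input = 964,250 / 0.685 = 1,407,664 BTU
= 1,407,664 / 100,000 = 14.08 therm
Cost = 14.08 × €2.09/therm = €29.42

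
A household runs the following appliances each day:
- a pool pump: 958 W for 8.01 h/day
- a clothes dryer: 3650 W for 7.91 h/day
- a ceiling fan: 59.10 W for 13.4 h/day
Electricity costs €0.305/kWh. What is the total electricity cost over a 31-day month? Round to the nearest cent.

pool pump: 958 W × 8.01 h × 31 d = 237,881 Wh = 237.9 kWh
clothes dryer: 3650 W × 7.91 h × 31 d = 895,016 Wh = 895 kWh
ceiling fan: 59.10 W × 13.4 h × 31 d = 24,550 Wh = 24.55 kWh
Total energy = 237.9 + 895 + 24.55 = 1,157 kWh
Cost = 1,157 kWh × €0.305 = €353.02

€353.02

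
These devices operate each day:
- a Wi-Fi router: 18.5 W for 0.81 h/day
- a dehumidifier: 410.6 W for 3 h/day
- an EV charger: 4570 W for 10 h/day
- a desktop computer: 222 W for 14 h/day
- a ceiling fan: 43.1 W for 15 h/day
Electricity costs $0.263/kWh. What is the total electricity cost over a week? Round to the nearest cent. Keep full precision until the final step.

Wi-Fi router: 18.5 W × 0.81 h × 7 d = 105 Wh = 0.1049 kWh
dehumidifier: 410.6 W × 3 h × 7 d = 8,623 Wh = 8.623 kWh
EV charger: 4570 W × 10 h × 7 d = 319,900 Wh = 319.9 kWh
desktop computer: 222 W × 14 h × 7 d = 21,756 Wh = 21.76 kWh
ceiling fan: 43.1 W × 15 h × 7 d = 4,526 Wh = 4.526 kWh
Total energy = 0.1049 + 8.623 + 319.9 + 21.76 + 4.526 = 354.9 kWh
Cost = 354.9 kWh × $0.263 = $93.34

$93.34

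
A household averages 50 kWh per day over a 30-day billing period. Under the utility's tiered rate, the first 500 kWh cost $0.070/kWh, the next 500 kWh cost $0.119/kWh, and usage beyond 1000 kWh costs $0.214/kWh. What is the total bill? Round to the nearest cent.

Usage = 50 kWh/day × 30 days = 1500 kWh
First 500 kWh × $0.070 = $35.00
Next 500 kWh × $0.119 = $59.50
Remaining 500 kWh × $0.214 = $107.00
Total = $201.50

$201.50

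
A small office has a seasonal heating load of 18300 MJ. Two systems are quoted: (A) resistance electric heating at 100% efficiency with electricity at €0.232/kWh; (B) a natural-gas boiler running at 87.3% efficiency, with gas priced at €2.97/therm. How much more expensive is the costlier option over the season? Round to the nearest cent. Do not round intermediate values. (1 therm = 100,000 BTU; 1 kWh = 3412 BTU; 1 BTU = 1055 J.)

€589.32

Heat load = 18300 MJ = 18,300,000,000 J / 1055 = 17,345,972 BTU
Gas: input = 17,345,972 / 0.873 = 19,869,383 BTU = 198.7 therm → 198.7 × €2.97 = €590.12
Electric: 17,345,972 BTU / 3412 = 5,084 kWh → × €0.232 = €1,179.44
Difference = |€590.12 − €1,179.44| = €589.32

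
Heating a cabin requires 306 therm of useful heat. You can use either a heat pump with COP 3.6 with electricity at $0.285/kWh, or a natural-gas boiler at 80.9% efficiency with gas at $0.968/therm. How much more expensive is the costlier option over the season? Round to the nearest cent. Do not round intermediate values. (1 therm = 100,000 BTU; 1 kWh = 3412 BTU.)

$343.85

Heat load = 306 therm × 100,000 = 30,600,000 BTU
Gas: input = 30,600,000 / 0.809 = 37,824,475 BTU = 378.2 therm → 378.2 × $0.968 = $366.14
Heat pump: 30,600,000 BTU / 3412 = 8,968 kWh heat; / 3.6 = 2,491 kWh in → × $0.285 = $709.99
Difference = |$366.14 − $709.99| = $343.85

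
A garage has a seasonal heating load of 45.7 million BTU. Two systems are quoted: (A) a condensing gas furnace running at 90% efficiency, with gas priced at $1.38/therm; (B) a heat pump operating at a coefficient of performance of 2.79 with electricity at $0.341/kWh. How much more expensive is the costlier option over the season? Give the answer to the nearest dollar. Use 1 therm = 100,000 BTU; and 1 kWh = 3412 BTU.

$936

Heat load = 45.7 × 10⁶ BTU = 45,700,000 BTU
Gas: input = 45,700,000 / 0.90 = 50,777,778 BTU = 507.8 therm → 507.8 × $1.38 = $700.73
Heat pump: 45,700,000 BTU / 3412 = 13,390 kWh heat; / 2.79 = 4,801 kWh in → × $0.341 = $1,637.03
Difference = |$700.73 − $1,637.03| = $936.30 ≈ $936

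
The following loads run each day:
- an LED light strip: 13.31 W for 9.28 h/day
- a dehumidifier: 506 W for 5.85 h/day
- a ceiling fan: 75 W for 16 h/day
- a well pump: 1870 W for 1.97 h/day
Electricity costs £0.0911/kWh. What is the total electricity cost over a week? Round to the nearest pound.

LED light strip: 13.31 W × 9.28 h × 7 d = 865 Wh = 0.8646 kWh
dehumidifier: 506 W × 5.85 h × 7 d = 20,721 Wh = 20.72 kWh
ceiling fan: 75 W × 16 h × 7 d = 8,400 Wh = 8.4 kWh
well pump: 1870 W × 1.97 h × 7 d = 25,787 Wh = 25.79 kWh
Total energy = 0.8646 + 20.72 + 8.4 + 25.79 = 55.77 kWh
Cost = 55.77 kWh × £0.0911 = £5.08 ≈ £5

£5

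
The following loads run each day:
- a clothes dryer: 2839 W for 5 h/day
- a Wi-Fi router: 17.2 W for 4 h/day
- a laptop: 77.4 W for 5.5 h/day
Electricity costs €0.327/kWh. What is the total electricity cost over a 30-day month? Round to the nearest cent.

clothes dryer: 2839 W × 5 h × 30 d = 425,850 Wh = 425.9 kWh
Wi-Fi router: 17.2 W × 4 h × 30 d = 2,064 Wh = 2.064 kWh
laptop: 77.4 W × 5.5 h × 30 d = 12,771 Wh = 12.77 kWh
Total energy = 425.9 + 2.064 + 12.77 = 440.7 kWh
Cost = 440.7 kWh × €0.327 = €144.10

€144.10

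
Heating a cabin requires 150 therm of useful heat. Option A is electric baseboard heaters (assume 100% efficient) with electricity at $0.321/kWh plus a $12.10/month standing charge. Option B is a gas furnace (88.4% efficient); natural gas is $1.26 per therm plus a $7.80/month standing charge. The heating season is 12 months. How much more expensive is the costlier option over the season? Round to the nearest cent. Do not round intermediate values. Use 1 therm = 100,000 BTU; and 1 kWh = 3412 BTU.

Heat load = 150 therm × 100,000 = 15,000,000 BTU
Gas: input = 15,000,000 / 0.884 = 16,968,326 BTU = 169.7 therm → 169.7 × $1.26 = $213.80; + 12 × $7.80 standing = $307.40
Electric: 15,000,000 BTU / 3412 = 4,396 kWh → × $0.321 = $1,411.20; + 12 × $12.10 standing = $1,556.40
Difference = |$307.40 − $1,556.40| = $1,248.99

$1248.99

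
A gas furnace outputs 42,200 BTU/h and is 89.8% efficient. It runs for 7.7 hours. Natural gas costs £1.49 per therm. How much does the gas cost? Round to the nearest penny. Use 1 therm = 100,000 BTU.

£5.39

Heat delivered = 42,200 BTU/h × 7.7 h = 324,940 BTU
Gas input = 324,940 / 0.898 = 361,849 BTU
= 361,849 / 100,000 = 3.618 therm
Cost = 3.618 × £1.49/therm = £5.39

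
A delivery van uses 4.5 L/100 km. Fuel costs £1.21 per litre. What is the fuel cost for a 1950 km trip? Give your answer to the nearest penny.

Fuel = 4.5 L/100 km × 1950 km / 100 = 87.75 L
Cost = 87.75 L × £1.21/L = £106.18

£106.18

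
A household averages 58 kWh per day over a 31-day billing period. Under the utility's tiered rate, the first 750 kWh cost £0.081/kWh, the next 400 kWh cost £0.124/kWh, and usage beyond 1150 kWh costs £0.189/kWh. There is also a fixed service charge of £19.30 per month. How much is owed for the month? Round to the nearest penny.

£252.12

Usage = 58 kWh/day × 31 days = 1798 kWh
First 750 kWh × £0.081 = £60.75
Next 400 kWh × £0.124 = £49.60
Remaining 648 kWh × £0.189 = £122.47
Energy charge = £232.82; + service £19.30 = £252.12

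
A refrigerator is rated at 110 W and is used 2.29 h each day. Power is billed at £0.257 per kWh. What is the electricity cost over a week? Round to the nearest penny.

£0.45

Energy = 110 W × 2.29 h/day × 7 days = 1,763 Wh = 1.763 kWh
Cost = 1.763 kWh × £0.257/kWh = £0.45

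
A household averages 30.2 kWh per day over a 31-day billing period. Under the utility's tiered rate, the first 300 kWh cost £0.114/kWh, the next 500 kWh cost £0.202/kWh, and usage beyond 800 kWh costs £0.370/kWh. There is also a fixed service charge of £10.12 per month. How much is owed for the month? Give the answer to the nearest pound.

Usage = 30.2 kWh/day × 31 days = 936.2 kWh
First 300 kWh × £0.114 = £34.20
Next 500 kWh × £0.202 = £101.00
Remaining 136.2 kWh × £0.370 = £50.39
Energy charge = £185.59; + service £10.12 = £195.71 ≈ £196

£196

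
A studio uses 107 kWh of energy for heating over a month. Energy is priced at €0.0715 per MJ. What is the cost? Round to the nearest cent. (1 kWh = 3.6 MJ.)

107 kWh × (3.6 MJ/kWh) = 385.2 MJ
Cost = 385.2 MJ × €0.0715/MJ = €27.54

€27.54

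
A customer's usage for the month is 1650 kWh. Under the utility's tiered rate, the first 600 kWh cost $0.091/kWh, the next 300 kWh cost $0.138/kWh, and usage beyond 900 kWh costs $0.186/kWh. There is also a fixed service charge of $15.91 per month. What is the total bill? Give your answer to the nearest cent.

First 600 kWh × $0.091 = $54.60
Next 300 kWh × $0.138 = $41.40
Remaining 750 kWh × $0.186 = $139.50
Energy charge = $235.50; + service $15.91 = $251.41

$251.41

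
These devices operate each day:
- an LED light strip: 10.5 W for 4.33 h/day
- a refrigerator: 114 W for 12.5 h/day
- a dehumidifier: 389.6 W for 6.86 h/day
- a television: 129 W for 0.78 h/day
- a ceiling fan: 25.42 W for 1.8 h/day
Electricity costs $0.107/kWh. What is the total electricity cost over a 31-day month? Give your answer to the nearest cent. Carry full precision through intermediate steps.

LED light strip: 10.5 W × 4.33 h × 31 d = 1,409 Wh = 1.409 kWh
refrigerator: 114 W × 12.5 h × 31 d = 44,175 Wh = 44.17 kWh
dehumidifier: 389.6 W × 6.86 h × 31 d = 82,852 Wh = 82.85 kWh
television: 129 W × 0.78 h × 31 d = 3,119 Wh = 3.119 kWh
ceiling fan: 25.42 W × 1.8 h × 31 d = 1,418 Wh = 1.418 kWh
Total energy = 1.409 + 44.17 + 82.85 + 3.119 + 1.418 = 133 kWh
Cost = 133 kWh × $0.107 = $14.23

$14.23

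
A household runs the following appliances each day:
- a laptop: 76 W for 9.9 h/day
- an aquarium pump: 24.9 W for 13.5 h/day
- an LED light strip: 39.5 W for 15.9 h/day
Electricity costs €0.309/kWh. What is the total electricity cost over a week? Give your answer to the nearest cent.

laptop: 76 W × 9.9 h × 7 d = 5,267 Wh = 5.267 kWh
aquarium pump: 24.9 W × 13.5 h × 7 d = 2,353 Wh = 2.353 kWh
LED light strip: 39.5 W × 15.9 h × 7 d = 4,396 Wh = 4.396 kWh
Total energy = 5.267 + 2.353 + 4.396 = 12.02 kWh
Cost = 12.02 kWh × €0.309 = €3.71

€3.71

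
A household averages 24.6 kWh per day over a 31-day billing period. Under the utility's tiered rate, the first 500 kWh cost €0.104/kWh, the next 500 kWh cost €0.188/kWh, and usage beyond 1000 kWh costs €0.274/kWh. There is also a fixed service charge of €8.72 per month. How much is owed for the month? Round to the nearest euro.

€110

Usage = 24.6 kWh/day × 31 days = 762.6 kWh
First 500 kWh × €0.104 = €52.00
Next 262.6 kWh × €0.188 = €49.37
Remaining tier: 0 kWh (not reached)
Energy charge = €101.37; + service €8.72 = €110.09 ≈ €110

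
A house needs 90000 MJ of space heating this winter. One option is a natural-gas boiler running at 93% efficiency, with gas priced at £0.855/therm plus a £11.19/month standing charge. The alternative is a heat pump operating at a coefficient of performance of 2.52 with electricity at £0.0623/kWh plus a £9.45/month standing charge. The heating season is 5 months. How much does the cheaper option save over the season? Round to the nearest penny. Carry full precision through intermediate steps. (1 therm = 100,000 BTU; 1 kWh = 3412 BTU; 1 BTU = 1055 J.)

Heat load = 90000 MJ = 90,000,000,000 J / 1055 = 85,308,057 BTU
Gas: input = 85,308,057 / 0.93 = 91,729,093 BTU = 917.3 therm → 917.3 × £0.855 = £784.28; + 5 × £11.19 standing = £840.23
Heat pump: 85,308,057 BTU / 3412 = 25,000 kWh heat; / 2.52 = 9,922 kWh in → × £0.0623 = £618.11; + 5 × £9.45 standing = £665.36
Difference = |£840.23 − £665.36| = £174.87

£174.87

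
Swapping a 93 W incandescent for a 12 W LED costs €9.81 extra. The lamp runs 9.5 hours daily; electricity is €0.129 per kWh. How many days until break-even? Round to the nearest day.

Power saved = 93 − 12 = 81 W
Daily energy saved = 81 W × 9.5 h = 769.5 Wh = 0.7695 kWh
Daily savings = 0.7695 × €0.129 = €0.0993
Payback = €9.81 / €0.0993 per day = 98.83 days

99 days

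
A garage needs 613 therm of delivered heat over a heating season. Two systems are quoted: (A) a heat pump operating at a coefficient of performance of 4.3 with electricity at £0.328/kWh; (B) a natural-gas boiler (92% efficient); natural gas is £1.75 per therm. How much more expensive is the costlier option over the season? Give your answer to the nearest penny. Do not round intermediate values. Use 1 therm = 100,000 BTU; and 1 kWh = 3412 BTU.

£204.40

Heat load = 613 therm × 100,000 = 61,300,000 BTU
Gas: input = 61,300,000 / 0.92 = 66,630,435 BTU = 666.3 therm → 666.3 × £1.75 = £1,166.03
Heat pump: 61,300,000 BTU / 3412 = 17,970 kWh heat; / 4.3 = 4,178 kWh in → × £0.328 = £1,370.43
Difference = |£1,166.03 − £1,370.43| = £204.40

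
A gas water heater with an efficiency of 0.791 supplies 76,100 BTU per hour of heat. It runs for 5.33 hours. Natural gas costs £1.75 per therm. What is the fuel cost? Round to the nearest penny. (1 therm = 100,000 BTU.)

Heat delivered = 76,100 BTU/h × 5.33 h = 405,613 BTU
Gas input = 405,613 / 0.791 = 512,785 BTU
= 512,785 / 100,000 = 5.128 therm
Cost = 5.128 × £1.75/therm = £8.97

£8.97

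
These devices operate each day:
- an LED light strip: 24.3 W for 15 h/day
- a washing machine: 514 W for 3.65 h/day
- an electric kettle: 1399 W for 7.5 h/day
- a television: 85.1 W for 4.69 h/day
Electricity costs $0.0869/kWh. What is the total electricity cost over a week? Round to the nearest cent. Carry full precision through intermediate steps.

LED light strip: 24.3 W × 15 h × 7 d = 2,552 Wh = 2.551 kWh
washing machine: 514 W × 3.65 h × 7 d = 13,133 Wh = 13.13 kWh
electric kettle: 1399 W × 7.5 h × 7 d = 73,448 Wh = 73.45 kWh
television: 85.1 W × 4.69 h × 7 d = 2,794 Wh = 2.794 kWh
Total energy = 2.551 + 13.13 + 73.45 + 2.794 = 91.93 kWh
Cost = 91.93 kWh × $0.0869 = $7.99

$7.99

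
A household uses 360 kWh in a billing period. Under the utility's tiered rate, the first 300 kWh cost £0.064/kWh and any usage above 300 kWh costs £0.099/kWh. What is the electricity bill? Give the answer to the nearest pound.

£25

First 300 kWh × £0.064 = £19.20
Remaining 60 kWh × £0.099 = £5.94
Total = £25.14 ≈ £25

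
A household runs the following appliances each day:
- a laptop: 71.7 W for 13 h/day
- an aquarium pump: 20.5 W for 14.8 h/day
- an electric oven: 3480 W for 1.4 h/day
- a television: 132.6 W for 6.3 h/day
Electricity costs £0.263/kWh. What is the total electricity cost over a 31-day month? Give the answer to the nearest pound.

£57

laptop: 71.7 W × 13 h × 31 d = 28,895 Wh = 28.9 kWh
aquarium pump: 20.5 W × 14.8 h × 31 d = 9,405 Wh = 9.405 kWh
electric oven: 3480 W × 1.4 h × 31 d = 151,032 Wh = 151 kWh
television: 132.6 W × 6.3 h × 31 d = 25,897 Wh = 25.9 kWh
Total energy = 28.9 + 9.405 + 151 + 25.9 = 215.2 kWh
Cost = 215.2 kWh × £0.263 = £56.61 ≈ £57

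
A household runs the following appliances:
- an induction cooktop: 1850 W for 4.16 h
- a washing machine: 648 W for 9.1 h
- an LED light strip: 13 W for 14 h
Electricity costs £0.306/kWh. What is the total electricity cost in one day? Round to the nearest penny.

£4.22

induction cooktop: 1850 W × 4.16 h = 7,696 Wh = 7.696 kWh
washing machine: 648 W × 9.1 h = 5,897 Wh = 5.897 kWh
LED light strip: 13 W × 14 h = 182 Wh = 0.182 kWh
Total energy = 7.696 + 5.897 + 0.182 = 13.77 kWh
Cost = 13.77 kWh × £0.306 = £4.22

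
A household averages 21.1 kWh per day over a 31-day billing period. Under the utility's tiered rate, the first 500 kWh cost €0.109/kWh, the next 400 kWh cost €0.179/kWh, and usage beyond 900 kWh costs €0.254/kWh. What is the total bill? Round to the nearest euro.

€82

Usage = 21.1 kWh/day × 31 days = 654.1 kWh
First 500 kWh × €0.109 = €54.50
Next 154.1 kWh × €0.179 = €27.58
Remaining tier: 0 kWh (not reached)
Total = €82.08 ≈ €82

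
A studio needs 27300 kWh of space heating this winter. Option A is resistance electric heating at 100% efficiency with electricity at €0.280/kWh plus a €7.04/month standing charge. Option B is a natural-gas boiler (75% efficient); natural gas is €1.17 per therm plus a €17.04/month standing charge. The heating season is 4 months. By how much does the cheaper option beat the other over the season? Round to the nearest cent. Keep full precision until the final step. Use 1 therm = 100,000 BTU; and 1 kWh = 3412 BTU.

Heat load = 27300 kWh × 3412 = 93,147,600 BTU
Gas: input = 93,147,600 / 0.75 = 124,196,800 BTU = 1,242 therm → 1,242 × €1.17 = €1,453.10; + 4 × €17.04 standing = €1,521.26
Electric: 93,147,600 BTU / 3412 = 27,300 kWh → × €0.280 = €7,644.00; + 4 × €7.04 standing = €7,672.16
Difference = |€1,521.26 − €7,672.16| = €6,150.90

€6150.90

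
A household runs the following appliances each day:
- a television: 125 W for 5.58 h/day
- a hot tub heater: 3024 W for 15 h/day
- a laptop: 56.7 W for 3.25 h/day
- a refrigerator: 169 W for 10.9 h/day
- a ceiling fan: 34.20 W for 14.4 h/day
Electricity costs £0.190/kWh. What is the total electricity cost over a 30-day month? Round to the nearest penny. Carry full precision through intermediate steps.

£276.89

television: 125 W × 5.58 h × 30 d = 20,925 Wh = 20.93 kWh
hot tub heater: 3024 W × 15 h × 30 d = 1,360,800 Wh = 1,361 kWh
laptop: 56.7 W × 3.25 h × 30 d = 5,528 Wh = 5.528 kWh
refrigerator: 169 W × 10.9 h × 30 d = 55,263 Wh = 55.26 kWh
ceiling fan: 34.20 W × 14.4 h × 30 d = 14,774 Wh = 14.77 kWh
Total energy = 20.93 + 1,361 + 5.528 + 55.26 + 14.77 = 1,457 kWh
Cost = 1,457 kWh × £0.190 = £276.89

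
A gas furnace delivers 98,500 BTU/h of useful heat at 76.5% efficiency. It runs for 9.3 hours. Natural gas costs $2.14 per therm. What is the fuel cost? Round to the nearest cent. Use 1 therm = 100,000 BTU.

$25.63

Heat delivered = 98,500 BTU/h × 9.3 h = 916,050 BTU
Gas input = 916,050 / 0.765 = 1,197,451 BTU
= 1,197,451 / 100,000 = 11.97 therm
Cost = 11.97 × $2.14/therm = $25.63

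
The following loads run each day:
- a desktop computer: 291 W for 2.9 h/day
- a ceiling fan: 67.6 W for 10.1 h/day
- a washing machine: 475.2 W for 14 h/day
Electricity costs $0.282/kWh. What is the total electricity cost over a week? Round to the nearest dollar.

desktop computer: 291 W × 2.9 h × 7 d = 5,907 Wh = 5.907 kWh
ceiling fan: 67.6 W × 10.1 h × 7 d = 4,779 Wh = 4.779 kWh
washing machine: 475.2 W × 14 h × 7 d = 46,570 Wh = 46.57 kWh
Total energy = 5.907 + 4.779 + 46.57 = 57.26 kWh
Cost = 57.26 kWh × $0.282 = $16.15 ≈ $16

$16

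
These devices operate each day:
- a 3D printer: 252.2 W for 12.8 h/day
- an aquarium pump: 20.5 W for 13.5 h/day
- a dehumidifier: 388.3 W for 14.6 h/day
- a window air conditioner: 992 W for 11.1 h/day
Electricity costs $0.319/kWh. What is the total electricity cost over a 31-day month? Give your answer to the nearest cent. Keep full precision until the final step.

3D printer: 252.2 W × 12.8 h × 31 d = 100,073 Wh = 100.1 kWh
aquarium pump: 20.5 W × 13.5 h × 31 d = 8,579 Wh = 8.579 kWh
dehumidifier: 388.3 W × 14.6 h × 31 d = 175,745 Wh = 175.7 kWh
window air conditioner: 992 W × 11.1 h × 31 d = 341,347 Wh = 341.3 kWh
Total energy = 100.1 + 8.579 + 175.7 + 341.3 = 625.7 kWh
Cost = 625.7 kWh × $0.319 = $199.61

$199.61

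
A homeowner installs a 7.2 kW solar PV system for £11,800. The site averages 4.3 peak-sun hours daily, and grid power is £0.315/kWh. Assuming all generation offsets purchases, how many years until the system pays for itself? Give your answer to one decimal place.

Daily generation = 7.2 kW × 4.3 h = 30.96 kWh
Annual generation = 30.96 × 365 = 11300 kWh
Annual savings = 11300 × £0.315 = £3,559.63
Payback = £11,800 / £3,559.63 = 3.31 years

3.3 years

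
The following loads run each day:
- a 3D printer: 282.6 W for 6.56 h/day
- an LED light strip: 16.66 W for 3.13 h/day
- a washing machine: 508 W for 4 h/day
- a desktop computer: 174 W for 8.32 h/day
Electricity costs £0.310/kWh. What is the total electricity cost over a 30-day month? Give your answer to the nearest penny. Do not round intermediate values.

3D printer: 282.6 W × 6.56 h × 30 d = 55,616 Wh = 55.62 kWh
LED light strip: 16.66 W × 3.13 h × 30 d = 1,564 Wh = 1.564 kWh
washing machine: 508 W × 4 h × 30 d = 60,960 Wh = 60.96 kWh
desktop computer: 174 W × 8.32 h × 30 d = 43,430 Wh = 43.43 kWh
Total energy = 55.62 + 1.564 + 60.96 + 43.43 = 161.6 kWh
Cost = 161.6 kWh × £0.310 = £50.09

£50.09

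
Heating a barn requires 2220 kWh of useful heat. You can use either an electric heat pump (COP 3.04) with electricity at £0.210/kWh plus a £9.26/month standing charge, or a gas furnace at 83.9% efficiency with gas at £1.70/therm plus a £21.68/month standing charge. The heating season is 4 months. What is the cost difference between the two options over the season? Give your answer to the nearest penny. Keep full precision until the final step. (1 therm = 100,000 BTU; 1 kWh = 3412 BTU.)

Heat load = 2220 kWh × 3412 = 7,574,640 BTU
Gas: input = 7,574,640 / 0.839 = 9,028,176 BTU = 90.28 therm → 90.28 × £1.70 = £153.48; + 4 × £21.68 standing = £240.20
Heat pump: 7,574,640 BTU / 3412 = 2,220 kWh heat; / 3.04 = 730.3 kWh in → × £0.210 = £153.36; + 4 × £9.26 standing = £190.40
Difference = |£240.20 − £190.40| = £49.80

£49.80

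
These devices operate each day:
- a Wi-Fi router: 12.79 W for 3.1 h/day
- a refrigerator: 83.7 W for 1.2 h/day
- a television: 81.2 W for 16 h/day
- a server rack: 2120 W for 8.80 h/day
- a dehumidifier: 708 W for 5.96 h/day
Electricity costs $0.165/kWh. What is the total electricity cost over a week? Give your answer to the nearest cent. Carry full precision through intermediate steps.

Wi-Fi router: 12.79 W × 3.1 h × 7 d = 278 Wh = 0.2775 kWh
refrigerator: 83.7 W × 1.2 h × 7 d = 703 Wh = 0.7031 kWh
television: 81.2 W × 16 h × 7 d = 9,094 Wh = 9.094 kWh
server rack: 2120 W × 8.80 h × 7 d = 130,592 Wh = 130.6 kWh
dehumidifier: 708 W × 5.96 h × 7 d = 29,538 Wh = 29.54 kWh
Total energy = 0.2775 + 0.7031 + 9.094 + 130.6 + 29.54 = 170.2 kWh
Cost = 170.2 kWh × $0.165 = $28.08

$28.08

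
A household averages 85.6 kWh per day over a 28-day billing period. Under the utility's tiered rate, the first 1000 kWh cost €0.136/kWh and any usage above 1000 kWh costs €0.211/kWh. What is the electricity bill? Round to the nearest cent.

€430.72

Usage = 85.6 kWh/day × 28 days = 2396.8 kWh
First 1000 kWh × €0.136 = €136.00
Remaining 1396.8 kWh × €0.211 = €294.72
Total = €430.72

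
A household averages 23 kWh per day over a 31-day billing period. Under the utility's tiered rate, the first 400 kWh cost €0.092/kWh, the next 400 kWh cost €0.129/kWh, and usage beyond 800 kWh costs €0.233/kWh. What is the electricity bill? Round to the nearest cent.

€77.18

Usage = 23 kWh/day × 31 days = 713 kWh
First 400 kWh × €0.092 = €36.80
Next 313 kWh × €0.129 = €40.38
Remaining tier: 0 kWh (not reached)
Total = €77.18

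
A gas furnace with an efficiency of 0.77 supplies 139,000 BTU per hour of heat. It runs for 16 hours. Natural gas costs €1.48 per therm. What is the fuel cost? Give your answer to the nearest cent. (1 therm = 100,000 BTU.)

Heat delivered = 139,000 BTU/h × 16 h = 2,224,000 BTU
Gas input = 2,224,000 / 0.77 = 2,888,312 BTU
= 2,888,312 / 100,000 = 28.88 therm
Cost = 28.88 × €1.48/therm = €42.75

€42.75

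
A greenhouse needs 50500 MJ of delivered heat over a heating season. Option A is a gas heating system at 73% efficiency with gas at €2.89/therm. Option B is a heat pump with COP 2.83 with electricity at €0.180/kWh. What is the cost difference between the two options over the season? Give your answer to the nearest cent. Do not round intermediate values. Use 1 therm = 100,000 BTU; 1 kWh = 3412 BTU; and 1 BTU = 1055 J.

€1002.71

Heat load = 50500 MJ = 50,500,000,000 J / 1055 = 47,867,299 BTU
Gas: input = 47,867,299 / 0.73 = 65,571,642 BTU = 655.7 therm → 655.7 × €2.89 = €1,895.02
Heat pump: 47,867,299 BTU / 3412 = 14,030 kWh heat; / 2.83 = 4,957 kWh in → × €0.180 = €892.31
Difference = |€1,895.02 − €892.31| = €1,002.71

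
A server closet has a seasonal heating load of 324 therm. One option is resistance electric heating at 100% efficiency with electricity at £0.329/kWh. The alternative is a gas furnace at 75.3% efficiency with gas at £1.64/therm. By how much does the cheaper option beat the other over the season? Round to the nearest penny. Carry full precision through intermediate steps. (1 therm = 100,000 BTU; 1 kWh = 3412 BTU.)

£2418.49

Heat load = 324 therm × 100,000 = 32,400,000 BTU
Gas: input = 32,400,000 / 0.753 = 43,027,888 BTU = 430.3 therm → 430.3 × £1.64 = £705.66
Electric: 32,400,000 BTU / 3412 = 9,496 kWh → × £0.329 = £3,124.15
Difference = |£705.66 − £3,124.15| = £2,418.49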